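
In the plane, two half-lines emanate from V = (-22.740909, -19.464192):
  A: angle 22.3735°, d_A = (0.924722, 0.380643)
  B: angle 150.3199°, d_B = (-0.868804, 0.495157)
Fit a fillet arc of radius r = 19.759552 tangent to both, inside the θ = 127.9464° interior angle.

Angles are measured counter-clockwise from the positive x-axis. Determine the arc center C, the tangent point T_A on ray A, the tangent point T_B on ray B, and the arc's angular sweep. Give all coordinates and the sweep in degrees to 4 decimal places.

bisector direction at 86.3467° = (0.063719,0.997968)
center distance |VC| = r/sin(θ/2) = 19.759552/sin(63.9732°) = 21.989535
C = V + |VC|·bis = (-21.3398,2.4807)
T_A = V + ((C−V)·d_A)·d_A = V + 9.6488·d_A = (-13.8184,-15.7914)
T_B = V + ((C−V)·d_B)·d_B = V + 9.6488·d_B = (-31.1238,-14.6865)
sweep = 180° − θ = 52.0536°

center=(-21.3398,2.4807) T_A=(-13.8184,-15.7914) T_B=(-31.1238,-14.6865) sweep=52.0536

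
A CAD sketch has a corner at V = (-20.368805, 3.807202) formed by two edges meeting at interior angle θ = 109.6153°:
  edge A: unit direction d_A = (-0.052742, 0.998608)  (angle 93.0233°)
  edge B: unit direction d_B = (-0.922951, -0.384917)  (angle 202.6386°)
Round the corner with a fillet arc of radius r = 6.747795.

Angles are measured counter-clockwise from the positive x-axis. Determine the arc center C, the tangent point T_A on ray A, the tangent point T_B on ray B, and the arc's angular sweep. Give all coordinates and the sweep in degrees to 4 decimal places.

center=(-27.3582,8.2034) T_A=(-20.6198,8.5593) T_B=(-24.7608,1.9755) sweep=70.3847

bisector direction at 147.8310° = (-0.846481,0.532419)
center distance |VC| = r/sin(θ/2) = 6.747795/sin(54.8077°) = 8.256993
C = V + |VC|·bis = (-27.3582,8.2034)
T_A = V + ((C−V)·d_A)·d_A = V + 4.7587·d_A = (-20.6198,8.5593)
T_B = V + ((C−V)·d_B)·d_B = V + 4.7587·d_B = (-24.7608,1.9755)
sweep = 180° − θ = 70.3847°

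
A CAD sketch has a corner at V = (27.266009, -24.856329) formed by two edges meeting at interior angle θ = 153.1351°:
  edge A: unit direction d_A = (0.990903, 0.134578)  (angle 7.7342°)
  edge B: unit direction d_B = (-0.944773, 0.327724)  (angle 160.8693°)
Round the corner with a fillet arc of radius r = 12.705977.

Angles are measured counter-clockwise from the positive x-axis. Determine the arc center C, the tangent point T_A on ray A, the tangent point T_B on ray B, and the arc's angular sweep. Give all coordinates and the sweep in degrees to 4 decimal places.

bisector direction at 84.3017° = (0.099289,0.995059)
center distance |VC| = r/sin(θ/2) = 12.705977/sin(76.5675°) = 13.063331
C = V + |VC|·bis = (28.5631,-11.8575)
T_A = V + ((C−V)·d_A)·d_A = V + 3.0346·d_A = (30.2730,-24.4479)
T_B = V + ((C−V)·d_B)·d_B = V + 3.0346·d_B = (24.3990,-23.8618)
sweep = 180° − θ = 26.8649°

center=(28.5631,-11.8575) T_A=(30.2730,-24.4479) T_B=(24.3990,-23.8618) sweep=26.8649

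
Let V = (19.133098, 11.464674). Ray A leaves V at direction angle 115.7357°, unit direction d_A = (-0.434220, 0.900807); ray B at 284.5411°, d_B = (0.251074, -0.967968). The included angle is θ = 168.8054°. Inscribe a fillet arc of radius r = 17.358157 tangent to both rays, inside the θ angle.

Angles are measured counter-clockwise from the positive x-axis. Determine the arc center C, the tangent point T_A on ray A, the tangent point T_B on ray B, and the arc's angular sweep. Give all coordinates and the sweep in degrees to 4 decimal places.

bisector direction at 200.1384° = (-0.938864,-0.344289)
center distance |VC| = r/sin(θ/2) = 17.358157/sin(84.4027°) = 17.441317
C = V + |VC|·bis = (2.7581,5.4598)
T_A = V + ((C−V)·d_A)·d_A = V + 1.7012·d_A = (18.3944,12.9971)
T_B = V + ((C−V)·d_B)·d_B = V + 1.7012·d_B = (19.5602,9.8180)
sweep = 180° − θ = 11.1946°

center=(2.7581,5.4598) T_A=(18.3944,12.9971) T_B=(19.5602,9.8180) sweep=11.1946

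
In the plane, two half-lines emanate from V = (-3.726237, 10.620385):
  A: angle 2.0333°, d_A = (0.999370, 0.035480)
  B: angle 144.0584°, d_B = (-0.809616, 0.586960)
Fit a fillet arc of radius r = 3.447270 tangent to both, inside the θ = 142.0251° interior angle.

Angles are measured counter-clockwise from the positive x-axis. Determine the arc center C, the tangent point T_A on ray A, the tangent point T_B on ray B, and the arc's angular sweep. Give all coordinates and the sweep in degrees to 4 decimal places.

bisector direction at 73.0459° = (0.291606,0.956538)
center distance |VC| = r/sin(θ/2) = 3.447270/sin(71.0126°) = 3.645629
C = V + |VC|·bis = (-2.6631,14.1076)
T_A = V + ((C−V)·d_A)·d_A = V + 1.1861·d_A = (-2.5408,10.6625)
T_B = V + ((C−V)·d_B)·d_B = V + 1.1861·d_B = (-4.6866,11.3166)
sweep = 180° − θ = 37.9749°

center=(-2.6631,14.1076) T_A=(-2.5408,10.6625) T_B=(-4.6866,11.3166) sweep=37.9749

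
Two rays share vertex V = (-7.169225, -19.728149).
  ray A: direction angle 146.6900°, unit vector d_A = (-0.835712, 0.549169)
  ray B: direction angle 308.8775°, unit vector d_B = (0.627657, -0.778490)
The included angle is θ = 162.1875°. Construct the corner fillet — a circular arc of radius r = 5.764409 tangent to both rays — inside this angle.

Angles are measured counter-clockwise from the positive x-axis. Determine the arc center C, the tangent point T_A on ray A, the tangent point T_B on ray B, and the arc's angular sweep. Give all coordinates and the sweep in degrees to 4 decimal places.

bisector direction at 227.7837° = (-0.671931,-0.740614)
center distance |VC| = r/sin(θ/2) = 5.764409/sin(81.0938°) = 5.834759
C = V + |VC|·bis = (-11.0898,-24.0495)
T_A = V + ((C−V)·d_A)·d_A = V + 0.9033·d_A = (-7.9241,-19.2321)
T_B = V + ((C−V)·d_B)·d_B = V + 0.9033·d_B = (-6.6022,-20.4314)
sweep = 180° − θ = 17.8125°

center=(-11.0898,-24.0495) T_A=(-7.9241,-19.2321) T_B=(-6.6022,-20.4314) sweep=17.8125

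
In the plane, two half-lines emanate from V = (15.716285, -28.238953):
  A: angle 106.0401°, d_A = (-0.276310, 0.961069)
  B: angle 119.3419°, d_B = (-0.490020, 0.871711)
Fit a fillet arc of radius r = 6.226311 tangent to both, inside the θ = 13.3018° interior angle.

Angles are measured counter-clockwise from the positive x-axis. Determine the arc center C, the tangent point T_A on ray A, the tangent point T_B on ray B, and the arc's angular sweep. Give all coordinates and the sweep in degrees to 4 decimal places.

center=(-5.0217,21.3588) T_A=(0.9622,23.0791) T_B=(-10.4493,18.3077) sweep=166.6982

bisector direction at 112.6910° = (-0.385761,0.922599)
center distance |VC| = r/sin(θ/2) = 6.226311/sin(6.6509°) = 53.758703
C = V + |VC|·bis = (-5.0217,21.3588)
T_A = V + ((C−V)·d_A)·d_A = V + 53.3969·d_A = (0.9622,23.0791)
T_B = V + ((C−V)·d_B)·d_B = V + 53.3969·d_B = (-10.4493,18.3077)
sweep = 180° − θ = 166.6982°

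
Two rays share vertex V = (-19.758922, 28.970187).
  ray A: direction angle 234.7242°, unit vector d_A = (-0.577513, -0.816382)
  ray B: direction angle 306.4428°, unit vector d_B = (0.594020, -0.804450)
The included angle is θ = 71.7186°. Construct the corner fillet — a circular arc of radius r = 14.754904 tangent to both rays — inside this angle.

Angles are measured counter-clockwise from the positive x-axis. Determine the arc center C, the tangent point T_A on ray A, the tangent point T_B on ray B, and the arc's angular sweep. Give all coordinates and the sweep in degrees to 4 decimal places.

center=(-19.5024,3.7837) T_A=(-31.5480,12.3049) T_B=(-7.6328,12.5484) sweep=108.2814

bisector direction at 270.5835° = (0.010184,-0.999948)
center distance |VC| = r/sin(θ/2) = 14.754904/sin(35.8593°) = 25.187751
C = V + |VC|·bis = (-19.5024,3.7837)
T_A = V + ((C−V)·d_A)·d_A = V + 20.4136·d_A = (-31.5480,12.3049)
T_B = V + ((C−V)·d_B)·d_B = V + 20.4136·d_B = (-7.6328,12.5484)
sweep = 180° − θ = 108.2814°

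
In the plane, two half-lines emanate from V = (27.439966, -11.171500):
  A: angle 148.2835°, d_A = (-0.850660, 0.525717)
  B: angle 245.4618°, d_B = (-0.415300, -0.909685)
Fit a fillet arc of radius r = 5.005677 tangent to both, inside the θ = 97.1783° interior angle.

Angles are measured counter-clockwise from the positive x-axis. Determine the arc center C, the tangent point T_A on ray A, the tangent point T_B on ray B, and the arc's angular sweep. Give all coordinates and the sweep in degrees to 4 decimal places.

center=(21.0529,-13.1087) T_A=(23.6845,-8.8506) T_B=(25.6065,-15.1876) sweep=82.8217

bisector direction at 196.8727° = (-0.956952,-0.290245)
center distance |VC| = r/sin(θ/2) = 5.005677/sin(48.5891°) = 6.674362
C = V + |VC|·bis = (21.0529,-13.1087)
T_A = V + ((C−V)·d_A)·d_A = V + 4.4148·d_A = (23.6845,-8.8506)
T_B = V + ((C−V)·d_B)·d_B = V + 4.4148·d_B = (25.6065,-15.1876)
sweep = 180° − θ = 82.8217°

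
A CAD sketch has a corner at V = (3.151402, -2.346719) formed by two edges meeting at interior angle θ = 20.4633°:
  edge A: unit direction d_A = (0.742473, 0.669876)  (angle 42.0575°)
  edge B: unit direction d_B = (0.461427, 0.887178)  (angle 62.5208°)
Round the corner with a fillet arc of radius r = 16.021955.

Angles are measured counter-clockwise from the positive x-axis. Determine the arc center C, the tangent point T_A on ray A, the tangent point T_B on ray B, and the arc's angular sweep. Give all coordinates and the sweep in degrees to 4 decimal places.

bisector direction at 52.2891° = (0.611677,0.791108)
center distance |VC| = r/sin(θ/2) = 16.021955/sin(10.2317°) = 90.199297
C = V + |VC|·bis = (58.3242,69.0106)
T_A = V + ((C−V)·d_A)·d_A = V + 88.7649·d_A = (69.0569,57.1148)
T_B = V + ((C−V)·d_B)·d_B = V + 88.7649·d_B = (44.1099,76.4036)
sweep = 180° − θ = 159.5367°

center=(58.3242,69.0106) T_A=(69.0569,57.1148) T_B=(44.1099,76.4036) sweep=159.5367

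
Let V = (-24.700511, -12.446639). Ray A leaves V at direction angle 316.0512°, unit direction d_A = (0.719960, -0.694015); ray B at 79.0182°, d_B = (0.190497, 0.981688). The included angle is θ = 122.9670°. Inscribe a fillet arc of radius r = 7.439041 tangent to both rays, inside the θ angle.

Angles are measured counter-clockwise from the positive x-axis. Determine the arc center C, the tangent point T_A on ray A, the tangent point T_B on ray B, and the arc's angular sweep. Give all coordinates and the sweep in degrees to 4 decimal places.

bisector direction at 17.5347° = (0.953535,0.301283)
center distance |VC| = r/sin(θ/2) = 7.439041/sin(61.4835°) = 8.466158
C = V + |VC|·bis = (-16.6277,-9.8959)
T_A = V + ((C−V)·d_A)·d_A = V + 4.0418·d_A = (-21.7905,-15.2517)
T_B = V + ((C−V)·d_B)·d_B = V + 4.0418·d_B = (-23.9306,-8.4788)
sweep = 180° − θ = 57.0330°

center=(-16.6277,-9.8959) T_A=(-21.7905,-15.2517) T_B=(-23.9306,-8.4788) sweep=57.0330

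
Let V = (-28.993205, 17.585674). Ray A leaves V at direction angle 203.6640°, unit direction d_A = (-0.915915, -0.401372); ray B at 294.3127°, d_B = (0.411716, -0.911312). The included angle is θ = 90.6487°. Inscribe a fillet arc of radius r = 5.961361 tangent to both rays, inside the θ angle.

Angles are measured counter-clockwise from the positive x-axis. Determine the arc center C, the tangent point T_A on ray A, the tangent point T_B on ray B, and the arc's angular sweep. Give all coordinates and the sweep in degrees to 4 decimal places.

center=(-31.9991,9.7598) T_A=(-34.3918,15.2199) T_B=(-26.5664,12.2142) sweep=89.3513

bisector direction at 248.9883° = (-0.358558,-0.933508)
center distance |VC| = r/sin(θ/2) = 5.961361/sin(45.3244°) = 8.383314
C = V + |VC|·bis = (-31.9991,9.7598)
T_A = V + ((C−V)·d_A)·d_A = V + 5.8942·d_A = (-34.3918,15.2199)
T_B = V + ((C−V)·d_B)·d_B = V + 5.8942·d_B = (-26.5664,12.2142)
sweep = 180° − θ = 89.3513°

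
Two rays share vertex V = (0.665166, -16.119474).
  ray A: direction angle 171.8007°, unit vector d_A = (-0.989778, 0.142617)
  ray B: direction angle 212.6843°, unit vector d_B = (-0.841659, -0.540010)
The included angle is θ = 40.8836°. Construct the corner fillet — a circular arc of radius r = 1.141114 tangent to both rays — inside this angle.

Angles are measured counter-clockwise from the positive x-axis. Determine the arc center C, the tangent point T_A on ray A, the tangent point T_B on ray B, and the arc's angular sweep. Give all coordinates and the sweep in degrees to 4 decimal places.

center=(-2.5278,-16.8123) T_A=(-2.3651,-15.6828) T_B=(-1.9116,-17.7727) sweep=139.1164

bisector direction at 192.2425° = (-0.977259,-0.212050)
center distance |VC| = r/sin(θ/2) = 1.141114/sin(20.4418°) = 3.267273
C = V + |VC|·bis = (-2.5278,-16.8123)
T_A = V + ((C−V)·d_A)·d_A = V + 3.0615·d_A = (-2.3651,-15.6828)
T_B = V + ((C−V)·d_B)·d_B = V + 3.0615·d_B = (-1.9116,-17.7727)
sweep = 180° − θ = 139.1164°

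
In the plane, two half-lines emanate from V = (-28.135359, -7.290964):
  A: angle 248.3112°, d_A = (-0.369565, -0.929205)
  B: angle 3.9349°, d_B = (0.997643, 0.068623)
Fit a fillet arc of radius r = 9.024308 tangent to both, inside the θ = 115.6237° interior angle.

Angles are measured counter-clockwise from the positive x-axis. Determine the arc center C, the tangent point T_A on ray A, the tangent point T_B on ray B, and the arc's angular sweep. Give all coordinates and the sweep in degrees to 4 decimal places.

center=(-21.8492,-15.9042) T_A=(-30.2346,-12.5691) T_B=(-22.4684,-6.9012) sweep=64.3763

bisector direction at 306.1231° = (0.589521,-0.807753)
center distance |VC| = r/sin(θ/2) = 9.024308/sin(57.8118°) = 10.663207
C = V + |VC|·bis = (-21.8492,-15.9042)
T_A = V + ((C−V)·d_A)·d_A = V + 5.6803·d_A = (-30.2346,-12.5691)
T_B = V + ((C−V)·d_B)·d_B = V + 5.6803·d_B = (-22.4684,-6.9012)
sweep = 180° − θ = 64.3763°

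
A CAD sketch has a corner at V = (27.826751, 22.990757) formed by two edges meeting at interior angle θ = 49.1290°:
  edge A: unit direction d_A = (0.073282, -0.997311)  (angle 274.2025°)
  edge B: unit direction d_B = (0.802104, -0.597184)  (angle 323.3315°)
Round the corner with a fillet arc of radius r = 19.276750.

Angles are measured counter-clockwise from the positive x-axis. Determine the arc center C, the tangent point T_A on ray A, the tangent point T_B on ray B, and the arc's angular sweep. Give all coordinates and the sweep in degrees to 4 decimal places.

bisector direction at 298.7670° = (0.481249,-0.876584)
center distance |VC| = r/sin(θ/2) = 19.276750/sin(24.5645°) = 46.369846
C = V + |VC|·bis = (50.1422,-17.6563)
T_A = V + ((C−V)·d_A)·d_A = V + 42.1731·d_A = (30.9173,-19.0689)
T_B = V + ((C−V)·d_B)·d_B = V + 42.1731·d_B = (61.6540,-2.1943)
sweep = 180° − θ = 130.8710°

center=(50.1422,-17.6563) T_A=(30.9173,-19.0689) T_B=(61.6540,-2.1943) sweep=130.8710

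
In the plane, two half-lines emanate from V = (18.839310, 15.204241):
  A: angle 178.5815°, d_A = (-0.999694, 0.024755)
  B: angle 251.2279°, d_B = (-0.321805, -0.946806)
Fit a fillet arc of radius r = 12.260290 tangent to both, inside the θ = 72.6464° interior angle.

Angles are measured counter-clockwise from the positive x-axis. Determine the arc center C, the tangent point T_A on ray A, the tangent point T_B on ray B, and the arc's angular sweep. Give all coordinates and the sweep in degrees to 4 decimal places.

center=(1.8647,3.3605) T_A=(2.1682,15.6171) T_B=(13.4728,-0.5849) sweep=107.3536

bisector direction at 214.9047° = (-0.820105,-0.572213)
center distance |VC| = r/sin(θ/2) = 12.260290/sin(36.3232°) = 20.698081
C = V + |VC|·bis = (1.8647,3.3605)
T_A = V + ((C−V)·d_A)·d_A = V + 16.6762·d_A = (2.1682,15.6171)
T_B = V + ((C−V)·d_B)·d_B = V + 16.6762·d_B = (13.4728,-0.5849)
sweep = 180° − θ = 107.3536°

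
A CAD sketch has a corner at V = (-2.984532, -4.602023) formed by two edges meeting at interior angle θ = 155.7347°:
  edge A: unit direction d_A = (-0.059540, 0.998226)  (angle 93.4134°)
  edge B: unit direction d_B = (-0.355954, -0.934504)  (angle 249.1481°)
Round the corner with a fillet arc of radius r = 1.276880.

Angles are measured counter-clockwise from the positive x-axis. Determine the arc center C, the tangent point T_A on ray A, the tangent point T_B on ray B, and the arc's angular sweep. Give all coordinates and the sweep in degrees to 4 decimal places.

bisector direction at 171.2807° = (-0.988443,0.151593)
center distance |VC| = r/sin(θ/2) = 1.276880/sin(77.8674°) = 1.306052
C = V + |VC|·bis = (-4.2755,-4.4040)
T_A = V + ((C−V)·d_A)·d_A = V + 0.2745·d_A = (-3.0009,-4.3280)
T_B = V + ((C−V)·d_B)·d_B = V + 0.2745·d_B = (-3.0822,-4.8585)
sweep = 180° − θ = 24.2653°

center=(-4.2755,-4.4040) T_A=(-3.0009,-4.3280) T_B=(-3.0822,-4.8585) sweep=24.2653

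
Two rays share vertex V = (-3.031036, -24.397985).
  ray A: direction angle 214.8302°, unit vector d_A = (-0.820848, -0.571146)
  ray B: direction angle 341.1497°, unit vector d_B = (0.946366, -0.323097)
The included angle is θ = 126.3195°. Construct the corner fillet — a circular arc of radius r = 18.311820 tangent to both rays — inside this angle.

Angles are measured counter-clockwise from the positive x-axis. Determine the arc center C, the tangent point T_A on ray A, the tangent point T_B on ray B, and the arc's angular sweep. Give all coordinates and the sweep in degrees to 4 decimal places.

center=(-0.1784,-44.7215) T_A=(-10.6371,-29.6903) T_B=(5.7381,-27.3918) sweep=53.6805

bisector direction at 277.9900° = (0.138999,-0.990292)
center distance |VC| = r/sin(θ/2) = 18.311820/sin(63.1598°) = 20.522760
C = V + |VC|·bis = (-0.1784,-44.7215)
T_A = V + ((C−V)·d_A)·d_A = V + 9.2661·d_A = (-10.6371,-29.6903)
T_B = V + ((C−V)·d_B)·d_B = V + 9.2661·d_B = (5.7381,-27.3918)
sweep = 180° − θ = 53.6805°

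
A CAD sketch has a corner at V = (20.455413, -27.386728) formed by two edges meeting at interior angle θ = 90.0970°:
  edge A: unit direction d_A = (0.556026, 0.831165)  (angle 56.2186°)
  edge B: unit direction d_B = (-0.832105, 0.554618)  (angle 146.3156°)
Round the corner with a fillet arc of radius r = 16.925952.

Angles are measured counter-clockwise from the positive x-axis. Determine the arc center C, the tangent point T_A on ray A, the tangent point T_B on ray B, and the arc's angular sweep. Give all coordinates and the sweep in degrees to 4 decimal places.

center=(15.7825,-3.9310) T_A=(29.8508,-13.3423) T_B=(6.3951,-18.0152) sweep=89.9030

bisector direction at 101.2671° = (-0.195383,0.980727)
center distance |VC| = r/sin(θ/2) = 16.925952/sin(45.0485°) = 23.916674
C = V + |VC|·bis = (15.7825,-3.9310)
T_A = V + ((C−V)·d_A)·d_A = V + 16.8973·d_A = (29.8508,-13.3423)
T_B = V + ((C−V)·d_B)·d_B = V + 16.8973·d_B = (6.3951,-18.0152)
sweep = 180° − θ = 89.9030°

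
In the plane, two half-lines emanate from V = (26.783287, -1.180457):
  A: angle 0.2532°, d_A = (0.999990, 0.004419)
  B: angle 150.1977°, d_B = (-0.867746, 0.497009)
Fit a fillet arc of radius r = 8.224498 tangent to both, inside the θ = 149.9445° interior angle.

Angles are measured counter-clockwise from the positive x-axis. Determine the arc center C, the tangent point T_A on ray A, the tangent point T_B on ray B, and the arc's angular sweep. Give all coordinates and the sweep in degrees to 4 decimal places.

center=(28.9549,7.0537) T_A=(28.9913,-1.1707) T_B=(24.8673,-0.0831) sweep=30.0555

bisector direction at 75.2255° = (0.255016,0.966937)
center distance |VC| = r/sin(θ/2) = 8.224498/sin(74.9723°) = 8.515733
C = V + |VC|·bis = (28.9549,7.0537)
T_A = V + ((C−V)·d_A)·d_A = V + 2.2080·d_A = (28.9913,-1.1707)
T_B = V + ((C−V)·d_B)·d_B = V + 2.2080·d_B = (24.8673,-0.0831)
sweep = 180° − θ = 30.0555°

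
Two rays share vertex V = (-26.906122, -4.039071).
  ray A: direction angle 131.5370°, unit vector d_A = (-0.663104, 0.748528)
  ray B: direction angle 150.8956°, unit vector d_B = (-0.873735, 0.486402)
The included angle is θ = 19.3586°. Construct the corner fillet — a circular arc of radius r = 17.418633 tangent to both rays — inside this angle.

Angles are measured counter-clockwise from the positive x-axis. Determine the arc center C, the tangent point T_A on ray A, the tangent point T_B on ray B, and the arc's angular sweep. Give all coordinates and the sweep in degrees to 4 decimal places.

center=(-107.6641,60.8542) T_A=(-94.6258,72.4046) T_B=(-116.1366,45.6349) sweep=160.6414

bisector direction at 141.2163° = (-0.779516,0.626382)
center distance |VC| = r/sin(θ/2) = 17.418633/sin(9.6793°) = 103.600168
C = V + |VC|·bis = (-107.6641,60.8542)
T_A = V + ((C−V)·d_A)·d_A = V + 102.1253·d_A = (-94.6258,72.4046)
T_B = V + ((C−V)·d_B)·d_B = V + 102.1253·d_B = (-116.1366,45.6349)
sweep = 180° − θ = 160.6414°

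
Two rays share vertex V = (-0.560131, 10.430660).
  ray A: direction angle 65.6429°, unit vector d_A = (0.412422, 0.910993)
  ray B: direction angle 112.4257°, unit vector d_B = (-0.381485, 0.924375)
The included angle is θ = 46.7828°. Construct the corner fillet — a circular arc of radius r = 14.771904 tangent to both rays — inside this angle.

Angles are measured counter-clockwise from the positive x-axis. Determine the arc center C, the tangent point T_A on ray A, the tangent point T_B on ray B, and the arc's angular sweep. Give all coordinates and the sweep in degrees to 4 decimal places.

center=(0.0670,47.6333) T_A=(13.5241,41.5410) T_B=(-13.5878,41.9980) sweep=133.2172

bisector direction at 89.0343° = (0.016854,0.999858)
center distance |VC| = r/sin(θ/2) = 14.771904/sin(23.3914°) = 37.207877
C = V + |VC|·bis = (0.0670,47.6333)
T_A = V + ((C−V)·d_A)·d_A = V + 34.1499·d_A = (13.5241,41.5410)
T_B = V + ((C−V)·d_B)·d_B = V + 34.1499·d_B = (-13.5878,41.9980)
sweep = 180° − θ = 133.2172°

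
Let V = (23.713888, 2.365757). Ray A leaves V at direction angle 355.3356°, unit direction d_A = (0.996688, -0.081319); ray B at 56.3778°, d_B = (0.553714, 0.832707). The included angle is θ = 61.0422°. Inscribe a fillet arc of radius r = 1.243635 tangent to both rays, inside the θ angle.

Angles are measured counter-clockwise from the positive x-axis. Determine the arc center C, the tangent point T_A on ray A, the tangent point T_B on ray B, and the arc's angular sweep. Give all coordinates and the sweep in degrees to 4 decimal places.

center=(25.9175,3.4337) T_A=(25.8164,2.1942) T_B=(24.8819,4.1223) sweep=118.9578

bisector direction at 25.8567° = (0.899888,0.436122)
center distance |VC| = r/sin(θ/2) = 1.243635/sin(30.5211°) = 2.448796
C = V + |VC|·bis = (25.9175,3.4337)
T_A = V + ((C−V)·d_A)·d_A = V + 2.1095·d_A = (25.8164,2.1942)
T_B = V + ((C−V)·d_B)·d_B = V + 2.1095·d_B = (24.8819,4.1223)
sweep = 180° − θ = 118.9578°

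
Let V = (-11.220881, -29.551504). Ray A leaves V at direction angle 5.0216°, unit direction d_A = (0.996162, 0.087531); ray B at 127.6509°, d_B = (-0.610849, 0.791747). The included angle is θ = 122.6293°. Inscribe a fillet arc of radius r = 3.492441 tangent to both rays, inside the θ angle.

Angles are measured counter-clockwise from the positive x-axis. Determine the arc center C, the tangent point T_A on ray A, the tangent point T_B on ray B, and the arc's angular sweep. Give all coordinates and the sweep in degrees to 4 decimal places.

center=(-9.6230,-25.9052) T_A=(-9.3173,-29.3842) T_B=(-12.3881,-28.0386) sweep=57.3707

bisector direction at 66.3363° = (0.401368,0.915917)
center distance |VC| = r/sin(θ/2) = 3.492441/sin(61.3147°) = 3.981038
C = V + |VC|·bis = (-9.6230,-25.9052)
T_A = V + ((C−V)·d_A)·d_A = V + 1.9109·d_A = (-9.3173,-29.3842)
T_B = V + ((C−V)·d_B)·d_B = V + 1.9109·d_B = (-12.3881,-28.0386)
sweep = 180° − θ = 57.3707°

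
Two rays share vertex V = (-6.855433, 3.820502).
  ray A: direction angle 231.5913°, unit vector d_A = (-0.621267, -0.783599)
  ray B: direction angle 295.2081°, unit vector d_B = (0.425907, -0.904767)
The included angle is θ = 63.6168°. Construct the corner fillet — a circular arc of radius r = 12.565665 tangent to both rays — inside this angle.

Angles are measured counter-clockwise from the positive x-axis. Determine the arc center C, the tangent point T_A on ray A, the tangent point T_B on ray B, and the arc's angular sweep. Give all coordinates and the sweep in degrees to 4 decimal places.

bisector direction at 263.3997° = (-0.114942,-0.993372)
center distance |VC| = r/sin(θ/2) = 12.565665/sin(31.8084°) = 23.840130
C = V + |VC|·bis = (-9.5957,-19.8616)
T_A = V + ((C−V)·d_A)·d_A = V + 20.2597·d_A = (-19.4421,-12.0550)
T_B = V + ((C−V)·d_B)·d_B = V + 20.2597·d_B = (1.7733,-14.5098)
sweep = 180° − θ = 116.3832°

center=(-9.5957,-19.8616) T_A=(-19.4421,-12.0550) T_B=(1.7733,-14.5098) sweep=116.3832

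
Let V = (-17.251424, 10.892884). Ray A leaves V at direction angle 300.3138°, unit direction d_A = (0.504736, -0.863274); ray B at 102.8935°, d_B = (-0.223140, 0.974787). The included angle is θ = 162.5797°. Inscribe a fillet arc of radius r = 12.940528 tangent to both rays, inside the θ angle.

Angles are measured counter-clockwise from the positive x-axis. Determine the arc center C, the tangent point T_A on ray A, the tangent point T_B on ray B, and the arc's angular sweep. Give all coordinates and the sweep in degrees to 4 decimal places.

center=(-5.0796,15.7130) T_A=(-16.2508,9.1814) T_B=(-17.6938,12.8254) sweep=17.4203

bisector direction at 21.6037° = (0.929753,0.368184)
center distance |VC| = r/sin(θ/2) = 12.940528/sin(81.2899°) = 13.091511
C = V + |VC|·bis = (-5.0796,15.7130)
T_A = V + ((C−V)·d_A)·d_A = V + 1.9825·d_A = (-16.2508,9.1814)
T_B = V + ((C−V)·d_B)·d_B = V + 1.9825·d_B = (-17.6938,12.8254)
sweep = 180° − θ = 17.4203°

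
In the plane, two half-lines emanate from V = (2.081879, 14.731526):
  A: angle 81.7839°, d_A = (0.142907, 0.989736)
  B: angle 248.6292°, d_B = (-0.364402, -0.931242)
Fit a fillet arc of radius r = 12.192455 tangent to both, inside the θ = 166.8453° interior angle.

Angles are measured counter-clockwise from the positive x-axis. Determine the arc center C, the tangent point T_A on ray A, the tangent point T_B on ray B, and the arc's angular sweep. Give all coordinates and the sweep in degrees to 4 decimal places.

bisector direction at 165.2065° = (-0.966853,0.255335)
center distance |VC| = r/sin(θ/2) = 12.192455/sin(83.4227°) = 12.273236
C = V + |VC|·bis = (-9.7845,17.8653)
T_A = V + ((C−V)·d_A)·d_A = V + 1.4058·d_A = (2.2828,16.1229)
T_B = V + ((C−V)·d_B)·d_B = V + 1.4058·d_B = (1.5696,13.4224)
sweep = 180° − θ = 13.1547°

center=(-9.7845,17.8653) T_A=(2.2828,16.1229) T_B=(1.5696,13.4224) sweep=13.1547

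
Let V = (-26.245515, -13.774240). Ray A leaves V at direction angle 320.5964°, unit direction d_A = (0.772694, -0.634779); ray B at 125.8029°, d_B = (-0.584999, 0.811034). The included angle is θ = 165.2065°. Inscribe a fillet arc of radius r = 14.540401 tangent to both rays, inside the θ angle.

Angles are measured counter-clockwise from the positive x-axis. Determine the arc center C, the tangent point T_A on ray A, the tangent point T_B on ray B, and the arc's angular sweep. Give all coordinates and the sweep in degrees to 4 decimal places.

center=(-15.5570,-3.7372) T_A=(-24.7870,-14.9725) T_B=(-27.3498,-12.2433) sweep=14.7935

bisector direction at 43.1997° = (0.728973,0.684543)
center distance |VC| = r/sin(θ/2) = 14.540401/sin(82.6033°) = 14.662415
C = V + |VC|·bis = (-15.5570,-3.7372)
T_A = V + ((C−V)·d_A)·d_A = V + 1.8876·d_A = (-24.7870,-14.9725)
T_B = V + ((C−V)·d_B)·d_B = V + 1.8876·d_B = (-27.3498,-12.2433)
sweep = 180° − θ = 14.7935°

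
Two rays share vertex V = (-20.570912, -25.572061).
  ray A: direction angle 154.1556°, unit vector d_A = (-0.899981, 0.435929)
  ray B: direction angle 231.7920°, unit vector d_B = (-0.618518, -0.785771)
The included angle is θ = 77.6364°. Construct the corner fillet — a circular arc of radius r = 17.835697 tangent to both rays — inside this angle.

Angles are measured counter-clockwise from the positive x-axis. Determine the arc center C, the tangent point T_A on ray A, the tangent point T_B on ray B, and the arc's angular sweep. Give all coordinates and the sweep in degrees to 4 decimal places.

bisector direction at 192.9738° = (-0.974473,-0.224505)
center distance |VC| = r/sin(θ/2) = 17.835697/sin(38.8182°) = 28.452834
C = V + |VC|·bis = (-48.2974,-31.9599)
T_A = V + ((C−V)·d_A)·d_A = V + 22.1687·d_A = (-40.5223,-15.9081)
T_B = V + ((C−V)·d_B)·d_B = V + 22.1687·d_B = (-34.2827,-42.9916)
sweep = 180° − θ = 102.3636°

center=(-48.2974,-31.9599) T_A=(-40.5223,-15.9081) T_B=(-34.2827,-42.9916) sweep=102.3636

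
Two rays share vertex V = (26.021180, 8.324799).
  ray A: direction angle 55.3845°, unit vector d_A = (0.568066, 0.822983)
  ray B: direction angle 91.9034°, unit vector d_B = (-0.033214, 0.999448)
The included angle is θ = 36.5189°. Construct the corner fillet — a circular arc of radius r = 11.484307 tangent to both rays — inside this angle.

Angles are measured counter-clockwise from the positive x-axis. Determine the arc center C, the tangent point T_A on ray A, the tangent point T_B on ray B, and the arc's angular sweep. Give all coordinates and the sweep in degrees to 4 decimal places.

bisector direction at 73.6440° = (0.281606,0.959530)
center distance |VC| = r/sin(θ/2) = 11.484307/sin(18.2595°) = 36.653552
C = V + |VC|·bis = (36.3430,43.4950)
T_A = V + ((C−V)·d_A)·d_A = V + 34.8080·d_A = (45.7944,36.9711)
T_B = V + ((C−V)·d_B)·d_B = V + 34.8080·d_B = (24.8651,43.1135)
sweep = 180° − θ = 143.4811°

center=(36.3430,43.4950) T_A=(45.7944,36.9711) T_B=(24.8651,43.1135) sweep=143.4811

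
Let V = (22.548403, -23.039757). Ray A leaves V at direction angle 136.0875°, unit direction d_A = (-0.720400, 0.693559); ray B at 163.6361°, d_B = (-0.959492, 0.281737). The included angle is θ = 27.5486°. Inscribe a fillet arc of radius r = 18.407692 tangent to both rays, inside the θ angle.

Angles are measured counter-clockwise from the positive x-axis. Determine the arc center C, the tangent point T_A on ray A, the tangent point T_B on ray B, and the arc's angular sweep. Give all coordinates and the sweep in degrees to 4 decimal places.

center=(-44.3119,15.7774) T_A=(-31.5450,29.0383) T_B=(-49.4980,-1.8847) sweep=152.4514

bisector direction at 149.8618° = (-0.864817,0.502087)
center distance |VC| = r/sin(θ/2) = 18.407692/sin(13.7743°) = 77.311464
C = V + |VC|·bis = (-44.3119,15.7774)
T_A = V + ((C−V)·d_A)·d_A = V + 75.0881·d_A = (-31.5450,29.0383)
T_B = V + ((C−V)·d_B)·d_B = V + 75.0881·d_B = (-49.4980,-1.8847)
sweep = 180° − θ = 152.4514°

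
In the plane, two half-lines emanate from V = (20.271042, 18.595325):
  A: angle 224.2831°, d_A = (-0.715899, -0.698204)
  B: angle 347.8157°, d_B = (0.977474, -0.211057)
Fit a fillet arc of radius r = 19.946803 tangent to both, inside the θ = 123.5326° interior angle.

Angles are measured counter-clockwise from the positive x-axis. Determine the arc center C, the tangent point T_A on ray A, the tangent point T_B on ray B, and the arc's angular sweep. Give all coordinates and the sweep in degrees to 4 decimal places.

bisector direction at 286.0494° = (0.276466,-0.961024)
center distance |VC| = r/sin(θ/2) = 19.946803/sin(61.7663°) = 22.640441
C = V + |VC|·bis = (26.5304,-3.1627)
T_A = V + ((C−V)·d_A)·d_A = V + 10.7105·d_A = (12.6034,11.1172)
T_B = V + ((C−V)·d_B)·d_B = V + 10.7105·d_B = (30.7403,16.3348)
sweep = 180° − θ = 56.4674°

center=(26.5304,-3.1627) T_A=(12.6034,11.1172) T_B=(30.7403,16.3348) sweep=56.4674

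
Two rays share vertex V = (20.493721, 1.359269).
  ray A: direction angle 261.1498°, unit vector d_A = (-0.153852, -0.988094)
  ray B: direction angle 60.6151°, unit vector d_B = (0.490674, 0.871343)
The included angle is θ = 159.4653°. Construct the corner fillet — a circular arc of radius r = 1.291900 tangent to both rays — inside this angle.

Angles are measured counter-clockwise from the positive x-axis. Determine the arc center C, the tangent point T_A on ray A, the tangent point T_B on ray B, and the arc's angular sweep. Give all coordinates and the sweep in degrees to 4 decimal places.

center=(21.7342,0.9293) T_A=(20.4577,1.1280) T_B=(20.6085,1.5632) sweep=20.5347

bisector direction at 340.8825° = (0.944849,-0.327507)
center distance |VC| = r/sin(θ/2) = 1.291900/sin(79.7327°) = 1.312924
C = V + |VC|·bis = (21.7342,0.9293)
T_A = V + ((C−V)·d_A)·d_A = V + 0.2340·d_A = (20.4577,1.1280)
T_B = V + ((C−V)·d_B)·d_B = V + 0.2340·d_B = (20.6085,1.5632)
sweep = 180° − θ = 20.5347°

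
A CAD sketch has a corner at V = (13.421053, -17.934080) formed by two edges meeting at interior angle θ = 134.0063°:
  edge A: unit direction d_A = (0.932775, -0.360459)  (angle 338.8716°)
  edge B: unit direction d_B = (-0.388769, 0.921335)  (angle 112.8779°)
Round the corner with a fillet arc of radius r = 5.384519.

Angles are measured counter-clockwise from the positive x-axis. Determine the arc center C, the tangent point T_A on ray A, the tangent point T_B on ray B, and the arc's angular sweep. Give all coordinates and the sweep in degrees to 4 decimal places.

center=(17.4936,-13.7353) T_A=(15.5527,-18.7578) T_B=(12.5326,-15.8286) sweep=45.9937

bisector direction at 45.8748° = (0.696229,0.717820)
center distance |VC| = r/sin(θ/2) = 5.384519/sin(67.0032°) = 5.849392
C = V + |VC|·bis = (17.4936,-13.7353)
T_A = V + ((C−V)·d_A)·d_A = V + 2.2852·d_A = (15.5527,-18.7578)
T_B = V + ((C−V)·d_B)·d_B = V + 2.2852·d_B = (12.5326,-15.8286)
sweep = 180° − θ = 45.9937°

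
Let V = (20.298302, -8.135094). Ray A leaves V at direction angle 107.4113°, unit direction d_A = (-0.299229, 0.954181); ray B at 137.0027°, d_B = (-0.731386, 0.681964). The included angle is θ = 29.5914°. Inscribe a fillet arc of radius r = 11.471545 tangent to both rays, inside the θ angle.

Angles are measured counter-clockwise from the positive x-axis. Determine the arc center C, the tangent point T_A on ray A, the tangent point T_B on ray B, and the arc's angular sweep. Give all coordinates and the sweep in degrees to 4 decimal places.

bisector direction at 122.2070° = (-0.532980,0.846128)
center distance |VC| = r/sin(θ/2) = 11.471545/sin(14.7957°) = 44.920709
C = V + |VC|·bis = (-3.6435,29.8736)
T_A = V + ((C−V)·d_A)·d_A = V + 43.4313·d_A = (7.3024,33.3062)
T_B = V + ((C−V)·d_B)·d_B = V + 43.4313·d_B = (-11.4667,21.4835)
sweep = 180° − θ = 150.4086°

center=(-3.6435,29.8736) T_A=(7.3024,33.3062) T_B=(-11.4667,21.4835) sweep=150.4086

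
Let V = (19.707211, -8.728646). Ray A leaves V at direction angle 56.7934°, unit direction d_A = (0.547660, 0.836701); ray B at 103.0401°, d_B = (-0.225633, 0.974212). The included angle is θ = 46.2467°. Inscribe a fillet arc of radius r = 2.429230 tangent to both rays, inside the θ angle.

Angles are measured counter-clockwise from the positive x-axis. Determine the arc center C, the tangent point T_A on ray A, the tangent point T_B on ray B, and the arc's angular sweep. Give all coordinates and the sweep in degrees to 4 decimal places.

center=(20.7902,-2.6384) T_A=(22.8228,-3.9688) T_B=(18.4236,-3.1865) sweep=133.7533

bisector direction at 79.9168° = (0.175079,0.984554)
center distance |VC| = r/sin(θ/2) = 2.429230/sin(23.1233°) = 6.185781
C = V + |VC|·bis = (20.7902,-2.6384)
T_A = V + ((C−V)·d_A)·d_A = V + 5.6888·d_A = (22.8228,-3.9688)
T_B = V + ((C−V)·d_B)·d_B = V + 5.6888·d_B = (18.4236,-3.1865)
sweep = 180° − θ = 133.7533°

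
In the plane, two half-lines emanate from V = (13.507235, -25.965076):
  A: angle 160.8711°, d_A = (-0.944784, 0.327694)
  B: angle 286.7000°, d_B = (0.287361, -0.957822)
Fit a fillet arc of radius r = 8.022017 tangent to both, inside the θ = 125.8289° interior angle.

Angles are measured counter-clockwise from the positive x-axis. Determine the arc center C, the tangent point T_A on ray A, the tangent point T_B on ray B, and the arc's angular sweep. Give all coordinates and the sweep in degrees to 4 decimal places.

bisector direction at 223.7856° = (-0.721935,-0.691961)
center distance |VC| = r/sin(θ/2) = 8.022017/sin(62.9145°) = 9.010185
C = V + |VC|·bis = (7.0025,-32.1998)
T_A = V + ((C−V)·d_A)·d_A = V + 4.1025·d_A = (9.6312,-24.6207)
T_B = V + ((C−V)·d_B)·d_B = V + 4.1025·d_B = (14.6861,-29.8946)
sweep = 180° − θ = 54.1711°

center=(7.0025,-32.1998) T_A=(9.6312,-24.6207) T_B=(14.6861,-29.8946) sweep=54.1711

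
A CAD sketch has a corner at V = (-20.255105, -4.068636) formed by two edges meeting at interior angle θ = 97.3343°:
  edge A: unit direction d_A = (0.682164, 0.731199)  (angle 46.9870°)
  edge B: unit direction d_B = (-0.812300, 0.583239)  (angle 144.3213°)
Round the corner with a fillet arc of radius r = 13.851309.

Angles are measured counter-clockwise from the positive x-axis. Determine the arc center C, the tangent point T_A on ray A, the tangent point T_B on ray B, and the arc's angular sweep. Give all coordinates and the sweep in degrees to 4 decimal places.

center=(-22.0725,14.2882) T_A=(-11.9445,4.8394) T_B=(-30.1512,3.0368) sweep=82.6657

bisector direction at 95.6542° = (-0.098523,0.995135)
center distance |VC| = r/sin(θ/2) = 13.851309/sin(48.6671°) = 18.446630
C = V + |VC|·bis = (-22.0725,14.2882)
T_A = V + ((C−V)·d_A)·d_A = V + 12.1828·d_A = (-11.9445,4.8394)
T_B = V + ((C−V)·d_B)·d_B = V + 12.1828·d_B = (-30.1512,3.0368)
sweep = 180° − θ = 82.6657°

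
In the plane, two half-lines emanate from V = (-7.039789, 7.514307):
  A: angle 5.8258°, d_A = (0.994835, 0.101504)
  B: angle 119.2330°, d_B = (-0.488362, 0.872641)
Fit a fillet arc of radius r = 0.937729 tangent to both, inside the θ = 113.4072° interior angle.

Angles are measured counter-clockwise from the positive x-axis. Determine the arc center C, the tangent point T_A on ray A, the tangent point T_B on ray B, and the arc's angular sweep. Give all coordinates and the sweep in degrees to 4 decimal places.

bisector direction at 62.5294° = (0.461293,0.887248)
center distance |VC| = r/sin(θ/2) = 0.937729/sin(56.7036°) = 1.121898
C = V + |VC|·bis = (-6.5223,8.5097)
T_A = V + ((C−V)·d_A)·d_A = V + 0.6159·d_A = (-6.4271,7.5768)
T_B = V + ((C−V)·d_B)·d_B = V + 0.6159·d_B = (-7.3406,8.0518)
sweep = 180° − θ = 66.5928°

center=(-6.5223,8.5097) T_A=(-6.4271,7.5768) T_B=(-7.3406,8.0518) sweep=66.5928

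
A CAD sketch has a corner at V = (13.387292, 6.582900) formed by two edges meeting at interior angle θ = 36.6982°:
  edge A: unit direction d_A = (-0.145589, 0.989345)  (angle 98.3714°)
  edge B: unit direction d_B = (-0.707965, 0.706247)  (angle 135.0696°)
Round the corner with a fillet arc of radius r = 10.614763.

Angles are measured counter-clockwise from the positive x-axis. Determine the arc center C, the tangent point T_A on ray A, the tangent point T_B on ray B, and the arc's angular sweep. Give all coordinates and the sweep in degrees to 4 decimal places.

center=(-1.7738,36.7006) T_A=(8.7278,38.2460) T_B=(-9.2705,29.1857) sweep=143.3018

bisector direction at 116.7205° = (-0.449639,0.893211)
center distance |VC| = r/sin(θ/2) = 10.614763/sin(18.3491°) = 33.718431
C = V + |VC|·bis = (-1.7738,36.7006)
T_A = V + ((C−V)·d_A)·d_A = V + 32.0041·d_A = (8.7278,38.2460)
T_B = V + ((C−V)·d_B)·d_B = V + 32.0041·d_B = (-9.2705,29.1857)
sweep = 180° − θ = 143.3018°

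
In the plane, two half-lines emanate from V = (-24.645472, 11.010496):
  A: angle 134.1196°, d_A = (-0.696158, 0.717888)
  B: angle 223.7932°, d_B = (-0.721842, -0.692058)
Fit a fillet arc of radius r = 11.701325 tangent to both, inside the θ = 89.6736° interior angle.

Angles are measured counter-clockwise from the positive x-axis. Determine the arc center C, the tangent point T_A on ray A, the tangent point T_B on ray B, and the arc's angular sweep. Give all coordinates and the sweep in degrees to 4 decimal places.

bisector direction at 178.9564° = (-0.999834,0.018213)
center distance |VC| = r/sin(θ/2) = 11.701325/sin(44.8368°) = 16.595510
C = V + |VC|·bis = (-41.2382,11.3128)
T_A = V + ((C−V)·d_A)·d_A = V + 11.7682·d_A = (-32.8380,19.4587)
T_B = V + ((C−V)·d_B)·d_B = V + 11.7682·d_B = (-33.1402,2.8662)
sweep = 180° − θ = 90.3264°

center=(-41.2382,11.3128) T_A=(-32.8380,19.4587) T_B=(-33.1402,2.8662) sweep=90.3264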